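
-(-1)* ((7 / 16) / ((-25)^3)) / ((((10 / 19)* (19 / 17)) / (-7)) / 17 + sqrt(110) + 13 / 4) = 371853699 / 407082247437500 - 28647703* sqrt(110) / 101770561859375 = -0.00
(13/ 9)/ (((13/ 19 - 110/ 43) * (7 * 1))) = -10621/ 96453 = -0.11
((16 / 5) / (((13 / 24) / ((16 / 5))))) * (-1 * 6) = -36864 / 325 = -113.43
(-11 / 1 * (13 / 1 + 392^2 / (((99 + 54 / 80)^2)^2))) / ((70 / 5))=-36138738187588223 / 3537634644271854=-10.22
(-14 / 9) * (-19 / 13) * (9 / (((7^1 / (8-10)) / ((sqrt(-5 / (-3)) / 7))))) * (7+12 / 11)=-6764 * sqrt(15) / 3003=-8.72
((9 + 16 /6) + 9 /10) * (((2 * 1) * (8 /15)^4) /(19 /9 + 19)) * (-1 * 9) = -772096 /890625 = -0.87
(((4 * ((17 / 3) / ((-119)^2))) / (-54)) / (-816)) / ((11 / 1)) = 1 / 302818824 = 0.00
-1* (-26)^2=-676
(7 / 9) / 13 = 7 / 117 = 0.06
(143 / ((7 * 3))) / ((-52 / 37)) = -407 / 84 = -4.85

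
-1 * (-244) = 244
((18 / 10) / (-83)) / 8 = -9 / 3320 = -0.00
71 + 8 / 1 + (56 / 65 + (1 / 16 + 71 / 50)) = 422989 / 5200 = 81.34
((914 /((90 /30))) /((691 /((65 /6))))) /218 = 29705 /1355742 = 0.02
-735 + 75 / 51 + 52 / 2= -12028 / 17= -707.53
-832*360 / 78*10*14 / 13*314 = -168806400 / 13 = -12985107.69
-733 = -733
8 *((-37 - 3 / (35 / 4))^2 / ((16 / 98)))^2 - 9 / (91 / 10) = 583622928.21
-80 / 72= -1.11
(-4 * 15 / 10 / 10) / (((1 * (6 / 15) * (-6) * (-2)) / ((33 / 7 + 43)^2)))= -284.58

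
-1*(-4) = 4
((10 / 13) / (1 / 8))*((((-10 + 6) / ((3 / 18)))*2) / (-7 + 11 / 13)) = 48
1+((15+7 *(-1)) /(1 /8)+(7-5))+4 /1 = 71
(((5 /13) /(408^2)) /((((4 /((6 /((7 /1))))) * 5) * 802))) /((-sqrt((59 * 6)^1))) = -sqrt(354) /2867134652928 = -0.00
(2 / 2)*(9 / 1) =9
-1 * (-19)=19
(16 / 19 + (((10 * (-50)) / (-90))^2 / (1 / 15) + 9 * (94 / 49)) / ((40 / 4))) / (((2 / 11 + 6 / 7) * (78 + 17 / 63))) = 67557479 / 112426800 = 0.60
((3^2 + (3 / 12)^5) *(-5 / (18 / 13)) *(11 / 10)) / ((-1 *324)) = 1318031 / 11943936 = 0.11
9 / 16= 0.56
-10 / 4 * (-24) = 60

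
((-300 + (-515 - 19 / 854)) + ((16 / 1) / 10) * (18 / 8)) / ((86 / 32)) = -27718184 / 91805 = -301.92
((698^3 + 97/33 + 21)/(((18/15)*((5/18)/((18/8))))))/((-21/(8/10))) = -33666773178/385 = -87446164.10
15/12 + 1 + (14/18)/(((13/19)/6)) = 1415/156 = 9.07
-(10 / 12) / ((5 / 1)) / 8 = -1 / 48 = -0.02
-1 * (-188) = 188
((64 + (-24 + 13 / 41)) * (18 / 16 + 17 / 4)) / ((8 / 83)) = 5899557 / 2624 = 2248.31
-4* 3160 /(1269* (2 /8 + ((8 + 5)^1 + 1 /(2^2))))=-25280 /34263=-0.74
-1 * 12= -12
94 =94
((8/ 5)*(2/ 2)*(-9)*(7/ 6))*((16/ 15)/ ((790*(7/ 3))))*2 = -0.02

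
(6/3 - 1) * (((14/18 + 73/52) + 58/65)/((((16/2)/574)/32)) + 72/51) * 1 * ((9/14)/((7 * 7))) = 35101667/379015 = 92.61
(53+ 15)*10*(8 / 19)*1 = 286.32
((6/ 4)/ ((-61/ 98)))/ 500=-147/ 30500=-0.00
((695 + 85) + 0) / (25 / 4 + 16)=3120 / 89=35.06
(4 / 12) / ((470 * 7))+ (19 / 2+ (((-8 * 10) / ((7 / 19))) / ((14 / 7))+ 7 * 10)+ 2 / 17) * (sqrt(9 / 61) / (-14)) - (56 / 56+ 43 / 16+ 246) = -19715317 / 78960+ 20673 * sqrt(61) / 203252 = -248.89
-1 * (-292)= 292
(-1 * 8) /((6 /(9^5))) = -78732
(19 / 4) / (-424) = -19 / 1696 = -0.01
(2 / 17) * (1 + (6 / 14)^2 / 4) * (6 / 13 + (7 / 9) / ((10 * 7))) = 3239 / 55692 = 0.06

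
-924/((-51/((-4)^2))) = 4928/17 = 289.88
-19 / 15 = -1.27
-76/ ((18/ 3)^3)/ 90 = -19/ 4860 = -0.00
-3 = -3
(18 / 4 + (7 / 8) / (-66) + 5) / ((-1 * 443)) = -5009 / 233904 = -0.02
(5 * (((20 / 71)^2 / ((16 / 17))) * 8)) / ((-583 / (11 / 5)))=-3400 / 267173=-0.01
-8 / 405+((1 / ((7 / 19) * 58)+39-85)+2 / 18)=-45.86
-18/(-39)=6/13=0.46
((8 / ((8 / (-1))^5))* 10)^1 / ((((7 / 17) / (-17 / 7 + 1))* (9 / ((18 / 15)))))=85 / 75264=0.00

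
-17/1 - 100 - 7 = -124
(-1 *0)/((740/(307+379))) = 0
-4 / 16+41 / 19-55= -4035 / 76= -53.09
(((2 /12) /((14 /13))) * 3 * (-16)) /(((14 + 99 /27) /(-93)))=14508 /371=39.11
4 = 4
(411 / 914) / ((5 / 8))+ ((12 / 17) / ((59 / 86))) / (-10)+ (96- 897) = -366872547 / 458371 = -800.38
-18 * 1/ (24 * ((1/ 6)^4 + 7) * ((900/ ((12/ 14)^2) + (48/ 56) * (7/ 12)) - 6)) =-216/ 2458783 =-0.00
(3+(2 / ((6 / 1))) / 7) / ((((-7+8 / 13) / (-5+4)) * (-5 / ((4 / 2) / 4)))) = -0.05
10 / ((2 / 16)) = 80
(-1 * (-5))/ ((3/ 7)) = 35/ 3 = 11.67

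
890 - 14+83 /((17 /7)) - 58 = 14487 /17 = 852.18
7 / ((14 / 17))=17 / 2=8.50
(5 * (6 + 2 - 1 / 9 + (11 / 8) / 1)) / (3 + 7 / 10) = 16675 / 1332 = 12.52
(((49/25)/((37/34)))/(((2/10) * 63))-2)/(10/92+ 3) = -142232/238095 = -0.60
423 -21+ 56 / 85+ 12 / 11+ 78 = 450436 / 935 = 481.75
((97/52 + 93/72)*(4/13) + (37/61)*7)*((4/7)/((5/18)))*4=15490128/360815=42.93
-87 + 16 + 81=10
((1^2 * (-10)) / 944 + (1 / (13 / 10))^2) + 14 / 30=1253701 / 1196520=1.05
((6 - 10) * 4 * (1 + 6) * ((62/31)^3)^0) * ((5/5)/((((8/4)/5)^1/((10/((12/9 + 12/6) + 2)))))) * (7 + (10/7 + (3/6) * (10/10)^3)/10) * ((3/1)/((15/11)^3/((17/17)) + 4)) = -60314265/34796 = -1733.37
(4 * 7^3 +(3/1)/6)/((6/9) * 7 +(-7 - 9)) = -8235/68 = -121.10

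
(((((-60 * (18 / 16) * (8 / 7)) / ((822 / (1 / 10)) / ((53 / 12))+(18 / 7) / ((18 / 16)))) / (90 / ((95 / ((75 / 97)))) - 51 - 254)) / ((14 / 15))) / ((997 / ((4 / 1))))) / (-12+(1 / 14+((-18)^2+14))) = 7911999 / 4411039991521064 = 0.00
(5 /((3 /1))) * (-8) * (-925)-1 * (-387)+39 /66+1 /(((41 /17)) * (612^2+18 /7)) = 7520887258250 /591221763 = 12720.92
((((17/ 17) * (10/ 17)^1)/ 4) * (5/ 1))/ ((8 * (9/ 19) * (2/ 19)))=9025/ 4896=1.84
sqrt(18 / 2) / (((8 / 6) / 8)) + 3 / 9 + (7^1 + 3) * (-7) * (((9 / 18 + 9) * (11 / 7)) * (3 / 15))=-572 / 3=-190.67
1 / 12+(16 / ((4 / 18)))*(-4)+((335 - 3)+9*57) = 6685 / 12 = 557.08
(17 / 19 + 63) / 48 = 607 / 456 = 1.33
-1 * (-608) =608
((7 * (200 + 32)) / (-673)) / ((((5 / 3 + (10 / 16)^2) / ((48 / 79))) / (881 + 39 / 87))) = -13192445952 / 21000965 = -628.18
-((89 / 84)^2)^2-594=-29636301025 / 49787136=-595.26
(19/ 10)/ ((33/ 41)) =779/ 330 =2.36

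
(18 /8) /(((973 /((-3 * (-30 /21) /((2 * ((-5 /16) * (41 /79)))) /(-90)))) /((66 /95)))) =31284 /132644225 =0.00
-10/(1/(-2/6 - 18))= 550/3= 183.33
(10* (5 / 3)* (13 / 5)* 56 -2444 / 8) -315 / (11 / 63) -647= -329.92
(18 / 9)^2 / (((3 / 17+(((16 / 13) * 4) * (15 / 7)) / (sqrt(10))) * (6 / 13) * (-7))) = 522886 / 26559711 - 3125824 * sqrt(10) / 26559711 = -0.35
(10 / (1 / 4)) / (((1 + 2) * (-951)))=-40 / 2853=-0.01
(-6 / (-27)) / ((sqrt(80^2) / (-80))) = -2 / 9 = -0.22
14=14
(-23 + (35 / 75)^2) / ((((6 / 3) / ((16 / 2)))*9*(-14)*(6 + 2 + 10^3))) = 2563 / 3572100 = 0.00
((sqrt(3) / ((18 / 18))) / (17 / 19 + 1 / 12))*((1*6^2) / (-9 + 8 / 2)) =-8208*sqrt(3) / 1115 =-12.75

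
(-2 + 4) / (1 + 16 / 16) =1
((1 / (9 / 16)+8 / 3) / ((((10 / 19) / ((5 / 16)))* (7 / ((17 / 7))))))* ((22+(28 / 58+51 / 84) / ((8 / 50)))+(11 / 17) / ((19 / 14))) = 26.81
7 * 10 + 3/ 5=353/ 5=70.60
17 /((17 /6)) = 6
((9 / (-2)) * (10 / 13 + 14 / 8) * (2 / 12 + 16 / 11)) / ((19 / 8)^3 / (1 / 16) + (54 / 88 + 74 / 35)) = -981190 / 11588733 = -0.08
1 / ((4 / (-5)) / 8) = -10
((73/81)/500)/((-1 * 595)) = -73/24097500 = -0.00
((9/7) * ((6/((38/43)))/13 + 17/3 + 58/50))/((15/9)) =1225251/216125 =5.67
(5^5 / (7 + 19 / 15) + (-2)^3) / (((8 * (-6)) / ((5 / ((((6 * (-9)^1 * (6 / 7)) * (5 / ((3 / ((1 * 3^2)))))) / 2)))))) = 321181 / 2892672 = 0.11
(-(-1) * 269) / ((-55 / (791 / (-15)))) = 212779 / 825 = 257.91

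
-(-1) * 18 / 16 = 9 / 8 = 1.12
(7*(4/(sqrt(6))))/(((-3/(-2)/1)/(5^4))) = 17500*sqrt(6)/9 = 4762.90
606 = 606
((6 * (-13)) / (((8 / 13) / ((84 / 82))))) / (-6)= 3549 / 164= 21.64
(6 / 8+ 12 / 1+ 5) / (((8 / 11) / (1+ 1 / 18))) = 14839 / 576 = 25.76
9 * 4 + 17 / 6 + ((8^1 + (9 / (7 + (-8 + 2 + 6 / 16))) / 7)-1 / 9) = 66053 / 1386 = 47.66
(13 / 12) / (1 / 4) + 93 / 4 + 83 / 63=7283 / 252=28.90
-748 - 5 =-753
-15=-15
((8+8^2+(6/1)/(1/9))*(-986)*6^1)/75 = -248472/25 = -9938.88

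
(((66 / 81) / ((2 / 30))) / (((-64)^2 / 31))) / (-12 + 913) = 1705 / 16607232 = 0.00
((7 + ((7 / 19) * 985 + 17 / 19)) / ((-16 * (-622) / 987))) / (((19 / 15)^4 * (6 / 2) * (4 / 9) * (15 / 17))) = 1196856556875 / 98568548992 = 12.14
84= 84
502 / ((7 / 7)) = 502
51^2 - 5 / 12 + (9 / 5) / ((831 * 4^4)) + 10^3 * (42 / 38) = 74894861291 / 20209920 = 3705.85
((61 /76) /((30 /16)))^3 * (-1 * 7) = -12710936 /23149125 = -0.55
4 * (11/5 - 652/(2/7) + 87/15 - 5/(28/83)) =-64087/7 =-9155.29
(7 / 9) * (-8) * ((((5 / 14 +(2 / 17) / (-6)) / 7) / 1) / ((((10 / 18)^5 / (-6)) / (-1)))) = -12649608 / 371875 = -34.02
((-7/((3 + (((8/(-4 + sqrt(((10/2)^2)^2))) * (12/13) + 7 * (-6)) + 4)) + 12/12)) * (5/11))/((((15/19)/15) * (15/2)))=12103/50523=0.24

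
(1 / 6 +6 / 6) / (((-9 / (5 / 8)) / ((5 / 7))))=-25 / 432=-0.06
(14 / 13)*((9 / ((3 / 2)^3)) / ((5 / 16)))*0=0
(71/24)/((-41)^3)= -71/1654104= -0.00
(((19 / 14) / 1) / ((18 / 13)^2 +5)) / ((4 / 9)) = 28899 / 65464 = 0.44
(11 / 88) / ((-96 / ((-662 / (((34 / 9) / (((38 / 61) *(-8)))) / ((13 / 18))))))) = -81757 / 99552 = -0.82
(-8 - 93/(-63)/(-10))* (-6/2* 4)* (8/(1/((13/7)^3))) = 60145072/12005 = 5010.00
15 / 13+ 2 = 41 / 13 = 3.15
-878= -878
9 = 9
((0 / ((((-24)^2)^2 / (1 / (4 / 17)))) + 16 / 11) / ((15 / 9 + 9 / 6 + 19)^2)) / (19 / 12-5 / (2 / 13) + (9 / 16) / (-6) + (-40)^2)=55296 / 29308072717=0.00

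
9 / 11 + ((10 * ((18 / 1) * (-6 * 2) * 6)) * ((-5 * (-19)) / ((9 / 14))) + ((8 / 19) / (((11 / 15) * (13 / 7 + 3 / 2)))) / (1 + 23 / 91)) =-357447004217 / 186637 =-1915199.05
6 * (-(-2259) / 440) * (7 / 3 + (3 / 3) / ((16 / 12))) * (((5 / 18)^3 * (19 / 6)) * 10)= 22056625 / 342144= 64.47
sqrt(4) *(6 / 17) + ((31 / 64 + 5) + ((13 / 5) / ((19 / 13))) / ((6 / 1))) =2011411 / 310080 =6.49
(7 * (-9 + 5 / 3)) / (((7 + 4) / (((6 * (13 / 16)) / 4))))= -91 / 16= -5.69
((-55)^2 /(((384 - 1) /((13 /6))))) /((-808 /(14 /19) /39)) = -3578575 /5879816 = -0.61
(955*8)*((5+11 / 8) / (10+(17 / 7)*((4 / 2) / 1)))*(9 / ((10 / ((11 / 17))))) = 397089 / 208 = 1909.08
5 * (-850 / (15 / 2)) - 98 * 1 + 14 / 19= -37844 / 57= -663.93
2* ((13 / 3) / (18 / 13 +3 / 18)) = 676 / 121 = 5.59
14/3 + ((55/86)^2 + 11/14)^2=49002140603/8041019952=6.09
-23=-23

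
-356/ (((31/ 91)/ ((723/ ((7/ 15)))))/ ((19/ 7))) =-953622540/ 217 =-4394573.92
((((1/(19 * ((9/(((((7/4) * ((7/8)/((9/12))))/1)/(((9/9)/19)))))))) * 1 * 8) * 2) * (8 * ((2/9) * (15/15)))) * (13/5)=20384/1215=16.78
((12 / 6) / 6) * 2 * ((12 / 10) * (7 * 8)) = 224 / 5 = 44.80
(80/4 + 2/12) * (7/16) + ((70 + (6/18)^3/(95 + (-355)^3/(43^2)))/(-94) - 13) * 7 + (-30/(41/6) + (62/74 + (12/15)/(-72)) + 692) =412498072019741957/686299612920480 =601.05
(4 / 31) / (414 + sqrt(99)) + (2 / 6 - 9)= -15340046 / 1770069 - 4* sqrt(11) / 1770069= -8.67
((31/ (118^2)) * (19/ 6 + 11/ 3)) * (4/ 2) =1271/ 41772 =0.03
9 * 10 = 90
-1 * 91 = -91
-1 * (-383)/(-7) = -383/7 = -54.71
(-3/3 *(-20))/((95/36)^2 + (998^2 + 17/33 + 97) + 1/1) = 285120/14200536731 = 0.00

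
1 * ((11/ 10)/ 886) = 11/ 8860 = 0.00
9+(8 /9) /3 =251 /27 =9.30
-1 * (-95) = 95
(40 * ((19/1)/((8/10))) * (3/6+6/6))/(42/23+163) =32775/3791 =8.65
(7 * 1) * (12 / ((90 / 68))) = 952 / 15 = 63.47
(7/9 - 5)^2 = 1444/81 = 17.83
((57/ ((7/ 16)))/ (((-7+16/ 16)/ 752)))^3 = -1493427986366464/ 343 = -4354017452963.45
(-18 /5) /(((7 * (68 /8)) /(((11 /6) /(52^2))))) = -33 /804440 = -0.00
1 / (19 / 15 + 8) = 15 / 139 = 0.11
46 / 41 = 1.12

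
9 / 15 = 3 / 5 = 0.60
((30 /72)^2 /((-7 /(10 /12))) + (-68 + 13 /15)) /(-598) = 2030737 /18083520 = 0.11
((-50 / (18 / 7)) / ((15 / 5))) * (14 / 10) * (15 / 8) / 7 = -175 / 72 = -2.43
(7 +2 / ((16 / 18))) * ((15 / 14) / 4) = 555 / 224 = 2.48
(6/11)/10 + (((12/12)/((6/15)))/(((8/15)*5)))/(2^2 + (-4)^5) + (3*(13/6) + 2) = 511849/59840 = 8.55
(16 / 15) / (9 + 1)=8 / 75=0.11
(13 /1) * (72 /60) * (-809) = -63102 /5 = -12620.40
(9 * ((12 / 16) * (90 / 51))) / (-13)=-405 / 442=-0.92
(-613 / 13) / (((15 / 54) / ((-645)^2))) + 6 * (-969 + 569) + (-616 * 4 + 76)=-918146214 / 13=-70626631.85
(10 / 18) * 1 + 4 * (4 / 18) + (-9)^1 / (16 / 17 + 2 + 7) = 0.54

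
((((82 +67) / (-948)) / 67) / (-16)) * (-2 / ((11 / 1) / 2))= -149 / 2794704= -0.00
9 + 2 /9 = 9.22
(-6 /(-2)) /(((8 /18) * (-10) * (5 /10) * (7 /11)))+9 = 963 /140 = 6.88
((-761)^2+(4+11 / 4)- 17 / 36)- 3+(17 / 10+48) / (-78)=1355149319 / 2340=579123.64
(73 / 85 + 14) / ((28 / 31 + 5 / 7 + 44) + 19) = 91357 / 397290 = 0.23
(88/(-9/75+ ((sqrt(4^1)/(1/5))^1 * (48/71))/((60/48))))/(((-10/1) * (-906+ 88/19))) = 148390/80380881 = 0.00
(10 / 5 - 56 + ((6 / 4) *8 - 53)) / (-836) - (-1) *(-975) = -42895 / 44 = -974.89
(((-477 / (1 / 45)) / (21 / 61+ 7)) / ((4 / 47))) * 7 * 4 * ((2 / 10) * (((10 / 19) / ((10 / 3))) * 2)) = -60730.42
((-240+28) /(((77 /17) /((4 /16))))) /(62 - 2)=-901 /4620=-0.20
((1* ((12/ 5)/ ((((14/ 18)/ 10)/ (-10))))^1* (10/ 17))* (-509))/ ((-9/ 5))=-6108000/ 119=-51327.73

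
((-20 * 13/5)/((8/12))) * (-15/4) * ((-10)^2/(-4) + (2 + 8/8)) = -6435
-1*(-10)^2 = -100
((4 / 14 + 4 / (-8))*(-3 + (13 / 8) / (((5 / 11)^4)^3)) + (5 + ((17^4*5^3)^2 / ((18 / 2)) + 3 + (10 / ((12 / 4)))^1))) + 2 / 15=2980365116516137811645929 / 246093750000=12110689997271.93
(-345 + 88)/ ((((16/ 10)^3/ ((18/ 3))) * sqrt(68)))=-96375 * sqrt(17)/ 8704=-45.65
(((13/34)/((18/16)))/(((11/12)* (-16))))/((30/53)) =-689/16830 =-0.04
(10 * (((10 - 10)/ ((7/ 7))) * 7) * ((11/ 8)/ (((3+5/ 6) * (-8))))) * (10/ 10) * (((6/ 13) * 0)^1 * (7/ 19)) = 0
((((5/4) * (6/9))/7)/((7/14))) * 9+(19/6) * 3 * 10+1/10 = 6807/70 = 97.24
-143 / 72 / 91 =-11 / 504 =-0.02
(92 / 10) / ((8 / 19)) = 437 / 20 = 21.85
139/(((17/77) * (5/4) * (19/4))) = 171248/1615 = 106.04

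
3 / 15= 0.20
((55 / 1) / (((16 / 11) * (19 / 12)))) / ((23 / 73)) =132495 / 1748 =75.80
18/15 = 6/5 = 1.20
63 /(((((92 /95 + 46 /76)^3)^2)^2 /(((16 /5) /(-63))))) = -7082607741011715200000000000 /510568785444411275443565936401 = -0.01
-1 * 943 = -943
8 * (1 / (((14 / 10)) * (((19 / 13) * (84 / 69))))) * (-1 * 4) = -11960 / 931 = -12.85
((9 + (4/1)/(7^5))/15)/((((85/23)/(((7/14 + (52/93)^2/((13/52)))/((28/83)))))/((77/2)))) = 96186256050973/2965420357200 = 32.44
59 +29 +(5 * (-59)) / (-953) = 84159 / 953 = 88.31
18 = 18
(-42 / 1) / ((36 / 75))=-175 / 2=-87.50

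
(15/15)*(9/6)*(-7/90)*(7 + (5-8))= -7/15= -0.47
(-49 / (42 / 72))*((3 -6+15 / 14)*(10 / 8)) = 405 / 2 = 202.50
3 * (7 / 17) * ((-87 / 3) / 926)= -609 / 15742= -0.04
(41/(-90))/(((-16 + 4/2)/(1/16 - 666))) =-87371/4032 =-21.67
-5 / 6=-0.83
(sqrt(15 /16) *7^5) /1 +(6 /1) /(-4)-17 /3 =-43 /6 +16807 *sqrt(15) /4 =16266.14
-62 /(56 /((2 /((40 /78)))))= -1209 /280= -4.32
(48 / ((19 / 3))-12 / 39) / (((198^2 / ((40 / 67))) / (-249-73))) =-5783120 / 162196749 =-0.04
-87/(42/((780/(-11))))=11310/77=146.88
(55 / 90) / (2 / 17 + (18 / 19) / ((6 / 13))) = 3553 / 12618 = 0.28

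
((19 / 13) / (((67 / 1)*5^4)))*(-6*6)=-684 / 544375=-0.00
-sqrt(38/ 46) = -sqrt(437)/ 23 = -0.91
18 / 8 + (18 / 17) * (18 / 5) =2061 / 340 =6.06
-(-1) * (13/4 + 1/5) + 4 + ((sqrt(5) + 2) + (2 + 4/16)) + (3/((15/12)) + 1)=sqrt(5) + 151/10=17.34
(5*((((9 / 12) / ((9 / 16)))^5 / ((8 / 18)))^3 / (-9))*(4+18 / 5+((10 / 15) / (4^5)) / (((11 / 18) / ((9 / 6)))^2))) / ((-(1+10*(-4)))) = -77181452288 / 835956693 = -92.33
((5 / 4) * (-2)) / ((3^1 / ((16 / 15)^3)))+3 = 4027 / 2025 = 1.99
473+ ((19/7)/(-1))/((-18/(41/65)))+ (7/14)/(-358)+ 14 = 1428168527/2932020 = 487.09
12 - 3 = 9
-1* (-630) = 630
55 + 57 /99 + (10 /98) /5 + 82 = 222493 /1617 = 137.60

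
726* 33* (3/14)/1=35937/7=5133.86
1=1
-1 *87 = -87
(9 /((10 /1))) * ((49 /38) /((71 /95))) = 441 /284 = 1.55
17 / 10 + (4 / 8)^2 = 39 / 20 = 1.95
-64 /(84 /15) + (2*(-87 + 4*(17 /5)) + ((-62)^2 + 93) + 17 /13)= 1719936 /455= 3780.08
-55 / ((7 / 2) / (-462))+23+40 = 7323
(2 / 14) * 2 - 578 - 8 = -4100 / 7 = -585.71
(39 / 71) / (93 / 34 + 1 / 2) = 663 / 3905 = 0.17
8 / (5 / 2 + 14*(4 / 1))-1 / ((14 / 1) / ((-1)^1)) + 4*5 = 33101 / 1638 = 20.21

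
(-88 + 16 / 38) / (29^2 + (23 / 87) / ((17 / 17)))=-5568 / 53485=-0.10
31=31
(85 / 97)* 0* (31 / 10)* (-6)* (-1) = 0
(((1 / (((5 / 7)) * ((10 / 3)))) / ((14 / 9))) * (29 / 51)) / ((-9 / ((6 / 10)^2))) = -261 / 42500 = -0.01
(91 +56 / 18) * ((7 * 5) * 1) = 29645 / 9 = 3293.89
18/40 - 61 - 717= -15551/20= -777.55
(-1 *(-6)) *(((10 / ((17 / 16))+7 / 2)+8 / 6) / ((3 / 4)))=5812 / 51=113.96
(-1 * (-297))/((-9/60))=-1980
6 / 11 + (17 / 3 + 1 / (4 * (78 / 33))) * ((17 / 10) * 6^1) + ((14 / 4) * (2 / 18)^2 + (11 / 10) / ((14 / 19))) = 197709103 / 3243240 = 60.96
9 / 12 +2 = 11 / 4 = 2.75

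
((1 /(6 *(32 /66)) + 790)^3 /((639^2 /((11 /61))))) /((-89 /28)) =-1245629055222167 /18159818416128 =-68.59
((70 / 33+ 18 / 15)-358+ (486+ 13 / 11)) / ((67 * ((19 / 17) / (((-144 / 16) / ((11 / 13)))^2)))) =200.19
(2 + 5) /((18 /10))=35 /9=3.89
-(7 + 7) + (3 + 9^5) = 59038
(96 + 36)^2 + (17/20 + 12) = 348737/20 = 17436.85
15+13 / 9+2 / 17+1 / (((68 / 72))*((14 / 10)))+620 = 682568 / 1071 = 637.32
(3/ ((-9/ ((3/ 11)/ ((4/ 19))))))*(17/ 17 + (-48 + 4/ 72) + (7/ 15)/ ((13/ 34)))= 1016443/ 51480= 19.74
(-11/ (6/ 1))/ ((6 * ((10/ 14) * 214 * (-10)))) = 77/ 385200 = 0.00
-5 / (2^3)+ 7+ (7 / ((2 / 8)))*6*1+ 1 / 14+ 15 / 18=175.28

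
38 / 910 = 19 / 455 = 0.04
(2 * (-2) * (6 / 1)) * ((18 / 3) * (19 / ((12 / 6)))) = -1368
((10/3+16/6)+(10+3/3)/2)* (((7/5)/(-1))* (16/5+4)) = -2898/25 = -115.92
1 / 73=0.01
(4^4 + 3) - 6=253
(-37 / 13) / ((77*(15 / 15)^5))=-37 / 1001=-0.04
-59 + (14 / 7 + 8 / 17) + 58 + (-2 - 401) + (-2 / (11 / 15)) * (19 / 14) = -530447 / 1309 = -405.23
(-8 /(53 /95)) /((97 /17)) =-12920 /5141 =-2.51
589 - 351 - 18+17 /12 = 2657 /12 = 221.42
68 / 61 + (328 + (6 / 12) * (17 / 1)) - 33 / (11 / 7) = 38627 / 122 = 316.61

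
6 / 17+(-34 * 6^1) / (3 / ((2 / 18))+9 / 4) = -4390 / 663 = -6.62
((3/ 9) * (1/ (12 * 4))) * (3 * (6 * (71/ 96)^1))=71/ 768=0.09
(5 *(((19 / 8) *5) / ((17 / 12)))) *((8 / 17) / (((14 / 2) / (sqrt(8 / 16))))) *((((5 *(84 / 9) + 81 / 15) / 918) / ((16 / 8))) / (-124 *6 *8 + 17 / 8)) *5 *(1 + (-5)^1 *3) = 2967800 *sqrt(2) / 6314054949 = 0.00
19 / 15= 1.27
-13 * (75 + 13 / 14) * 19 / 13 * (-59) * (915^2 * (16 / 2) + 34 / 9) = 5130808091413 / 9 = 570089787934.78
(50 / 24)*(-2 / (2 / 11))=-275 / 12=-22.92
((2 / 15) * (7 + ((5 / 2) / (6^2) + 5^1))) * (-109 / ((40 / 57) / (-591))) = 354540703 / 2400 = 147725.29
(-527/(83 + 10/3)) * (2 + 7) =-14229/259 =-54.94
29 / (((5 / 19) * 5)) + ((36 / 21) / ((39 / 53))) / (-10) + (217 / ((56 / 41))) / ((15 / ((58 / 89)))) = 69755393 / 2429700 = 28.71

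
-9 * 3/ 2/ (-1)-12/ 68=453/ 34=13.32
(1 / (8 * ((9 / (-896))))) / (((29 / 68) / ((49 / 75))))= -373184 / 19575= -19.06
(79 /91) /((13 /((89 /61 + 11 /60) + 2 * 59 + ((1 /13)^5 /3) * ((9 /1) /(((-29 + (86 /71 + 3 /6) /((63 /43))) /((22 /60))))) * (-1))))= 32303372231412671 /4043156768933100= 7.99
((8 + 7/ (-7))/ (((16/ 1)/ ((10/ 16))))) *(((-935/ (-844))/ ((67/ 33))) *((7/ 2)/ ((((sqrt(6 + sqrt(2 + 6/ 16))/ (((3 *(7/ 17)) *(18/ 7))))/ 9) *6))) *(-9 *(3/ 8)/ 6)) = -324168075/ (115810304 *sqrt(sqrt(38) + 24)) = -0.51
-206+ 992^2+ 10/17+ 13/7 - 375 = 117034768/119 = 983485.45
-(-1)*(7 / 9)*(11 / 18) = 77 / 162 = 0.48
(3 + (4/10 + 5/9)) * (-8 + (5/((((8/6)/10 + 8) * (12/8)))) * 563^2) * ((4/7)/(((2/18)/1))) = 5641700744/2135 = 2642482.78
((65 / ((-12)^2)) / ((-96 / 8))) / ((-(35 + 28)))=65 / 108864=0.00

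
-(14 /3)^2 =-196 /9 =-21.78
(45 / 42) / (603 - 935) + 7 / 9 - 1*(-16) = 701713 / 41832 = 16.77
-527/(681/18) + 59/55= -160517/12485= -12.86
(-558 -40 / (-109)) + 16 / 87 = -5286290 / 9483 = -557.45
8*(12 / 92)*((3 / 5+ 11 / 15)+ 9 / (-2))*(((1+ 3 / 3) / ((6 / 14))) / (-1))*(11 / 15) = 11704 / 1035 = 11.31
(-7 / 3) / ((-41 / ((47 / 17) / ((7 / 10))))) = 470 / 2091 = 0.22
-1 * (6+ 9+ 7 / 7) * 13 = -208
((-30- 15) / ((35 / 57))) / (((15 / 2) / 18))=-6156 / 35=-175.89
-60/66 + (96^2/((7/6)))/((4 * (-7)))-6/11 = -152848/539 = -283.58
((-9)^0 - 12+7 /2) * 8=-60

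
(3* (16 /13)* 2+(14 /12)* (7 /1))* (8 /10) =2426 /195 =12.44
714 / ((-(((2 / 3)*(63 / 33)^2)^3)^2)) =-53353282404257 / 15375692753568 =-3.47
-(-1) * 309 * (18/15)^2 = 11124/25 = 444.96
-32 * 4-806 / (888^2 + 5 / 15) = -302803442 / 2365633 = -128.00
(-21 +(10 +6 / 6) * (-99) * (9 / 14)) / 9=-3365 / 42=-80.12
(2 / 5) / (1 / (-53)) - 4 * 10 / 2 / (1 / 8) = -906 / 5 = -181.20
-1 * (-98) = 98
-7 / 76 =-0.09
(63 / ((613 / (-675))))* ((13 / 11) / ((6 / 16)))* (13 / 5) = -3832920 / 6743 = -568.43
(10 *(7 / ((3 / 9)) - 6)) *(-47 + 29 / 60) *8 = -55820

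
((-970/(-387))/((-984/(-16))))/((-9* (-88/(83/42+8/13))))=686275/5146048908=0.00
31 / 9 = 3.44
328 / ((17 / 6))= 1968 / 17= 115.76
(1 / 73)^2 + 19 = 101252 / 5329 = 19.00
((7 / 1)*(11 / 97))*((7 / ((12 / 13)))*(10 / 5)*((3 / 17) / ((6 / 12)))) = 7007 / 1649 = 4.25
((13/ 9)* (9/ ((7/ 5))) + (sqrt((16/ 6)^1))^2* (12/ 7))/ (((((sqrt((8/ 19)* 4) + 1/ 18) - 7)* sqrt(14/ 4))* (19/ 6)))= -0.41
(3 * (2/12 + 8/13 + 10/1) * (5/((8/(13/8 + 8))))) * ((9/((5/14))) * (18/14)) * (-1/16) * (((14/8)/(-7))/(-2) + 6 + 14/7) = -26226585/8192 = -3201.49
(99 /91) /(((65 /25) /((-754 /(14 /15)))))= -215325 /637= -338.03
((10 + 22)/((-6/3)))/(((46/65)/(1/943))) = -520/21689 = -0.02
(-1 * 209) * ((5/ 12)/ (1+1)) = -43.54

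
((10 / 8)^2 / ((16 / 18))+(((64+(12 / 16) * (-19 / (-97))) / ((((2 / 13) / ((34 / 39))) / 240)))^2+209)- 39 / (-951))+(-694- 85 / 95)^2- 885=1049002874982739795493 / 137822429824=7611263829.28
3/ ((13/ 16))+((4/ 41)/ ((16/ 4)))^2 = 3.69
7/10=0.70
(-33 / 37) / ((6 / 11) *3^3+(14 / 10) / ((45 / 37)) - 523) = 81675 / 46439662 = 0.00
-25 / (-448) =25 / 448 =0.06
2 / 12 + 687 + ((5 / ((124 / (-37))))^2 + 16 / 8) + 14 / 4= 32054003 / 46128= 694.89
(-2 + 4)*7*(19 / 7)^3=279.96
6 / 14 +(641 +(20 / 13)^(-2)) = 1797183 / 2800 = 641.85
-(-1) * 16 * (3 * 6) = 288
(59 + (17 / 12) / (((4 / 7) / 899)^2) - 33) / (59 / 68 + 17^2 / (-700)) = 2002878364375 / 259776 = 7710020.80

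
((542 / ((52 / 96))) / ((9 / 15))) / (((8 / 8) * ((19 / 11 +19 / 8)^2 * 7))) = 167889920 / 11859211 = 14.16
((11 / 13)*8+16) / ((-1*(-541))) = 296 / 7033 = 0.04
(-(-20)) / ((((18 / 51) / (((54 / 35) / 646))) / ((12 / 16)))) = 27 / 266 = 0.10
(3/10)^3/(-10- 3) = -27/13000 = -0.00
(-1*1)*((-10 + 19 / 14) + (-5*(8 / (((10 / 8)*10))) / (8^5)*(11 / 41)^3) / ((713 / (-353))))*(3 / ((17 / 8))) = 91330879344177 / 7485107311360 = 12.20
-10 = -10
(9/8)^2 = 81/64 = 1.27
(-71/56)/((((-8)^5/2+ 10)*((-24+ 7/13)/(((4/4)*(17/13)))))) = -1207/279667920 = -0.00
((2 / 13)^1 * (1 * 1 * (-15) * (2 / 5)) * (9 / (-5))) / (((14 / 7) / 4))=216 / 65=3.32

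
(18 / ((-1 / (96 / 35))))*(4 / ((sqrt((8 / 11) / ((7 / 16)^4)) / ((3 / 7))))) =-81*sqrt(22) / 20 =-19.00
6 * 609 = 3654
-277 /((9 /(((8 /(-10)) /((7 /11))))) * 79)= 12188 /24885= 0.49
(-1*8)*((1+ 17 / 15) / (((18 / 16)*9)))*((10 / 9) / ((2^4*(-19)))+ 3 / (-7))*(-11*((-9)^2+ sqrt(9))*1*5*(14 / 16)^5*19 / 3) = -765205903 / 69984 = -10934.01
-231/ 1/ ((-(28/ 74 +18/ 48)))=68376/ 223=306.62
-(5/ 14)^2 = -0.13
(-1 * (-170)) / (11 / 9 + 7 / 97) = 14841 / 113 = 131.34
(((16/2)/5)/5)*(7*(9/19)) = 1.06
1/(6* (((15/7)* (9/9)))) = 7/90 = 0.08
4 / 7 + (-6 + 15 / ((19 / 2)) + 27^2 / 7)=100.29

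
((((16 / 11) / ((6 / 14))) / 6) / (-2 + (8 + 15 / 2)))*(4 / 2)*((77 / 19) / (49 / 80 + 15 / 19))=125440 / 517833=0.24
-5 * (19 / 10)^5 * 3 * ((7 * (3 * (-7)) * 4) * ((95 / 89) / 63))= 329321167 / 89000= 3700.24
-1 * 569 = -569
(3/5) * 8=24/5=4.80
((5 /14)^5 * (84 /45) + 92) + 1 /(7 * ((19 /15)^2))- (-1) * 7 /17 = 32715679769 /353638488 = 92.51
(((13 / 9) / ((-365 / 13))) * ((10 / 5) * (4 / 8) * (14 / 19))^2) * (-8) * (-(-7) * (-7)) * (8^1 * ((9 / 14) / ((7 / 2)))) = -16.09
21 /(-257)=-21 /257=-0.08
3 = 3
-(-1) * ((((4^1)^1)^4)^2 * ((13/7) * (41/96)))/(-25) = -1091584/525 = -2079.21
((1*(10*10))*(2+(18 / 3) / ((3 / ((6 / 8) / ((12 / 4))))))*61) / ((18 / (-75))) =-190625 / 3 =-63541.67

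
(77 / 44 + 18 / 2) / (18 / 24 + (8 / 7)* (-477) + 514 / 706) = -106253 / 5373583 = -0.02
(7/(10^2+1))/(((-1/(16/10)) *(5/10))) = -112/505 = -0.22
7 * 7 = 49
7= 7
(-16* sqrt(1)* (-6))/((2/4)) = 192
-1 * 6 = -6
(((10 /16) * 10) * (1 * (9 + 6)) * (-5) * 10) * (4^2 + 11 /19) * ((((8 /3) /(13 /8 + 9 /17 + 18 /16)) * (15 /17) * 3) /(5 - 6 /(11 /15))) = 52572.57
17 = 17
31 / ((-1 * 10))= -31 / 10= -3.10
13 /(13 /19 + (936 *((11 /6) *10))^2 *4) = 19 /1721491201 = 0.00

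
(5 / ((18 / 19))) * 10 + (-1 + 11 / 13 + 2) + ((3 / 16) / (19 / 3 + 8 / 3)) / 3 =102269 / 1872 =54.63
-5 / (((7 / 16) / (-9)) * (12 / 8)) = 480 / 7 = 68.57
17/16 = 1.06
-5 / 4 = -1.25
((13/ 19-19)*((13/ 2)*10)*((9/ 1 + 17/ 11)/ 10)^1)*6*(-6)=9446112/ 209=45196.71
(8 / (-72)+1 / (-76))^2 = 7225 / 467856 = 0.02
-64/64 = -1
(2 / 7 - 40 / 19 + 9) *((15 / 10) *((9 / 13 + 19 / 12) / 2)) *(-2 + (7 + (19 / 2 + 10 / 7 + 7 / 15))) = 233452615 / 1161888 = 200.93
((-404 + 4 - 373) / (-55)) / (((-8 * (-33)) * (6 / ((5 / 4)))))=773 / 69696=0.01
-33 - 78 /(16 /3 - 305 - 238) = -52995 /1613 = -32.85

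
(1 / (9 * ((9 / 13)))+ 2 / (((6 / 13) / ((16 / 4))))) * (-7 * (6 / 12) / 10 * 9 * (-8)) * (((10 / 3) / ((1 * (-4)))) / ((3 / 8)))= -79352 / 81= -979.65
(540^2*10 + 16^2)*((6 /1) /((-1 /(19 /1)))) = -332453184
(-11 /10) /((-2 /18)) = 9.90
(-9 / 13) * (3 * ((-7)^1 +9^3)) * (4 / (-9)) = 8664 / 13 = 666.46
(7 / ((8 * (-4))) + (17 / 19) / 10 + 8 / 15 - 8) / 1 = -13855 / 1824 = -7.60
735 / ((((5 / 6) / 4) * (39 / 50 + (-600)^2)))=58800 / 6000013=0.01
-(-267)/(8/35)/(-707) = -1335/808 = -1.65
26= 26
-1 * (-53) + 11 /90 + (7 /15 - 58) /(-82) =19861 /369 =53.82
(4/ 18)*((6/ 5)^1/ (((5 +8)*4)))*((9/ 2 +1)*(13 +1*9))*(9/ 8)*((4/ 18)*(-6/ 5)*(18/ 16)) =-0.21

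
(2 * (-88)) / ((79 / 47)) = -8272 / 79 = -104.71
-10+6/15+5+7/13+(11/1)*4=2596/65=39.94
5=5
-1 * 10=-10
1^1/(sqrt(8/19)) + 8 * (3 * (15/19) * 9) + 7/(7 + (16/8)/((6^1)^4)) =173.07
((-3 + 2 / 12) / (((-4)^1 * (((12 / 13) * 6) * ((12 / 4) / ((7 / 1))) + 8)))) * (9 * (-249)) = -1155609 / 7552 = -153.02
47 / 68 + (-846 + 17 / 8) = -114673 / 136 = -843.18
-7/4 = -1.75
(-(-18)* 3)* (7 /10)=189 /5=37.80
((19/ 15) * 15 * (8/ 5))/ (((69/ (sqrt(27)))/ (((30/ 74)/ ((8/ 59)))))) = 6.84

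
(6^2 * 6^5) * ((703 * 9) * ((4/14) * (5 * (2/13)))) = 389264850.99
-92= -92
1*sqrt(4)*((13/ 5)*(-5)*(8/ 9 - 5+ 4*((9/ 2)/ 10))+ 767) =1594.09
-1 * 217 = -217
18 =18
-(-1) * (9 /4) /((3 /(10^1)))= 7.50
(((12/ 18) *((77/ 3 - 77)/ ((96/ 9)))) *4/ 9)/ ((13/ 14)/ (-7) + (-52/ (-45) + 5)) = -18865/ 79683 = -0.24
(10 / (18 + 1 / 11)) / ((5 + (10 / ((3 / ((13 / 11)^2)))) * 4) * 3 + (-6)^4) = 13310 / 32912809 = 0.00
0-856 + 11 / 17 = -14541 / 17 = -855.35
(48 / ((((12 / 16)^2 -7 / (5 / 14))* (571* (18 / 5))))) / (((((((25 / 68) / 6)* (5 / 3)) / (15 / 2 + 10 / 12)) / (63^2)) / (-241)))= 83256284160 / 869633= 95737.26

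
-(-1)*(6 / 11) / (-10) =-3 / 55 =-0.05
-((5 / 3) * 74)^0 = -1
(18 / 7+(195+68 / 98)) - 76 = 5991 / 49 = 122.27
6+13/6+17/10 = 148/15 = 9.87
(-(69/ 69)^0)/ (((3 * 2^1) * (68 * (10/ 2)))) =-1/ 2040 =-0.00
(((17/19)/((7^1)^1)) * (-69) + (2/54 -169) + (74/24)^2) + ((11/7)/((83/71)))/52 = -10430645227/61995024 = -168.25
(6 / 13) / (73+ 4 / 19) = 0.01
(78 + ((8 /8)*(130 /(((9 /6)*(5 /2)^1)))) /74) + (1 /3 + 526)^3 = 145662697333 /999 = 145808505.84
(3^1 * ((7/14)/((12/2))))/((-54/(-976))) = 122/27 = 4.52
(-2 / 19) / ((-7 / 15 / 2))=60 / 133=0.45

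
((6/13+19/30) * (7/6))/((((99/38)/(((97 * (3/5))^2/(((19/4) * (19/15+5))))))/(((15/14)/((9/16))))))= 32141144/302445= 106.27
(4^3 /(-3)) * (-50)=3200 /3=1066.67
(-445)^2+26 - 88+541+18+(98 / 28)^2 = 794137 / 4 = 198534.25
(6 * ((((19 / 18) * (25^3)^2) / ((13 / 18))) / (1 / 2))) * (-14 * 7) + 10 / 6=-16365234374935 / 39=-419621394229.10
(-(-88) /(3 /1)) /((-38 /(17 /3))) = -748 /171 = -4.37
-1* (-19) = 19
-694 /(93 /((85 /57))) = -58990 /5301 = -11.13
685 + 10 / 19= 685.53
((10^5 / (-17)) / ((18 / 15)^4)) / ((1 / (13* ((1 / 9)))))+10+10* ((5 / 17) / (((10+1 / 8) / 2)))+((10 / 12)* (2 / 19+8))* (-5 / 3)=-965003005 / 235467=-4098.25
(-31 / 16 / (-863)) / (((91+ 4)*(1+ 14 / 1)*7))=31 / 137734800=0.00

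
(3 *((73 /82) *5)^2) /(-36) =-133225 /80688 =-1.65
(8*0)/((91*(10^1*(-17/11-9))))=0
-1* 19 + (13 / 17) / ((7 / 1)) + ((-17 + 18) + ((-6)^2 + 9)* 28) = 1242.11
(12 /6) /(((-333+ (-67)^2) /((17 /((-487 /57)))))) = -969 /1011986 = -0.00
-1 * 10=-10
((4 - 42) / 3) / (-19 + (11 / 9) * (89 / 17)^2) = -16473 / 18856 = -0.87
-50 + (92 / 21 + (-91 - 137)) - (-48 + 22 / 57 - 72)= -61448 / 399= -154.01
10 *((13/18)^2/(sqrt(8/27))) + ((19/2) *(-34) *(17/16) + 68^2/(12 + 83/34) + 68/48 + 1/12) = -168841/7856 + 845 *sqrt(6)/216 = -11.91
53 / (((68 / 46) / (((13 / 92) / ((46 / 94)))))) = 32383 / 3128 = 10.35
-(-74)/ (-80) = -37/ 40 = -0.92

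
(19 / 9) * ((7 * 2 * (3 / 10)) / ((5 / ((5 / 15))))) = 133 / 225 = 0.59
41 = 41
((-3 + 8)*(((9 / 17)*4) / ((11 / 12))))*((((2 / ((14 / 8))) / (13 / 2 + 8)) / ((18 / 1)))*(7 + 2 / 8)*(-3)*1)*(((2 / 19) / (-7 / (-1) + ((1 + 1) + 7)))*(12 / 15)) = -144 / 24871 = -0.01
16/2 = 8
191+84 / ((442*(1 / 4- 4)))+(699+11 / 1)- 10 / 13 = 994699 / 1105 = 900.18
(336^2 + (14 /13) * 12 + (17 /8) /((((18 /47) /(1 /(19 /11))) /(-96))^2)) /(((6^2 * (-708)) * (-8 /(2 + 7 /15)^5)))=57721927073445293 /817495023150000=70.61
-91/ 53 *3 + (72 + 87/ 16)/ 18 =-4319/ 5088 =-0.85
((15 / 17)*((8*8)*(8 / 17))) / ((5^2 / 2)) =3072 / 1445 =2.13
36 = 36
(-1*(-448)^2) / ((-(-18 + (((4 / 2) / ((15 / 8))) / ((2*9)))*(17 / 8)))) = -27095040 / 2413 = -11228.78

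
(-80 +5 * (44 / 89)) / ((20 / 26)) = -8970 / 89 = -100.79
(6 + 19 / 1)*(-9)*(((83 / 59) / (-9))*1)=2075 / 59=35.17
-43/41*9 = -387/41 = -9.44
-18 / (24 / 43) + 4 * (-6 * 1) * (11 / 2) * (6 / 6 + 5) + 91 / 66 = -108619 / 132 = -822.87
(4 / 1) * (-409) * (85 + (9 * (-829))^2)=-91070567416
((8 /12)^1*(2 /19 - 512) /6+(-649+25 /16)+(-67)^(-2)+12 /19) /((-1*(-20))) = -2880855239 /81879360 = -35.18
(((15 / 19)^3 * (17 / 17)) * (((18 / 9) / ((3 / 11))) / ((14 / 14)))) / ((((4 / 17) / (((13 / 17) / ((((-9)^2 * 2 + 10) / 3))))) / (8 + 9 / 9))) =4343625 / 2359496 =1.84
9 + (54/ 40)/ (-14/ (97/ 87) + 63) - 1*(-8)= 555413/ 32620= 17.03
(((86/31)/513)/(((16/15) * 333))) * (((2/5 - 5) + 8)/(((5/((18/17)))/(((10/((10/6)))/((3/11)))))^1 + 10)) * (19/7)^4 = 55153219/200514881070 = 0.00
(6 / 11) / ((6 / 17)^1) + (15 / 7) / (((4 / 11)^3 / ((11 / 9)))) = 828103 / 14784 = 56.01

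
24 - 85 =-61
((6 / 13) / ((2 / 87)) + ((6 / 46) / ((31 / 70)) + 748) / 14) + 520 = 38509782 / 64883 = 593.53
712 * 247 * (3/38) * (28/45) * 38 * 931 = 305628183.47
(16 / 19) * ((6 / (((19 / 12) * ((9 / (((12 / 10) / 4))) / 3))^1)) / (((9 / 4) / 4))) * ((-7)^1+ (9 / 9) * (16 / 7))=-33792 / 12635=-2.67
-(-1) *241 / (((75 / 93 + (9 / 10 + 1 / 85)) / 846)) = 214895844 / 1811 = 118661.43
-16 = -16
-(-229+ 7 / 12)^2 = -7513081 / 144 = -52174.17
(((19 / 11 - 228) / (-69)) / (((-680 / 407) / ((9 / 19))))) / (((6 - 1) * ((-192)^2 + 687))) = -4847 / 978829400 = -0.00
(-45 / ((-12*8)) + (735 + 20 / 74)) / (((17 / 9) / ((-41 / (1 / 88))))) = -1405348.09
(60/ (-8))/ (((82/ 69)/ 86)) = -44505/ 82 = -542.74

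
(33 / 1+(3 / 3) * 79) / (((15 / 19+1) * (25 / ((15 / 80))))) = 399 / 850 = 0.47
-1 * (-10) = 10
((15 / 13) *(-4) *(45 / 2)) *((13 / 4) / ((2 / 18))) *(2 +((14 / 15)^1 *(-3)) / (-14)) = -13365 / 2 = -6682.50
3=3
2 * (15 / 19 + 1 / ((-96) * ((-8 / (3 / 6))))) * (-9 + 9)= 0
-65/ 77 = -0.84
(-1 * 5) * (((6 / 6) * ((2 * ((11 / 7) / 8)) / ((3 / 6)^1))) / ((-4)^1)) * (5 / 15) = 55 / 168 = 0.33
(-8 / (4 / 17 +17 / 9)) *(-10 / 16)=153 / 65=2.35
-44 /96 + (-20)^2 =9589 /24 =399.54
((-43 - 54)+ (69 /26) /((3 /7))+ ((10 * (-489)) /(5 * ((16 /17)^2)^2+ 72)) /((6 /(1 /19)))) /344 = -11008820843 /41446030912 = -0.27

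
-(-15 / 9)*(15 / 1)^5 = 1265625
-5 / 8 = -0.62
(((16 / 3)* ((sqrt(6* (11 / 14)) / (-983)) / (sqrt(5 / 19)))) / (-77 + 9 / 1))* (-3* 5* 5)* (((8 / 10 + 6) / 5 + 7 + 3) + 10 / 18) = -1532* sqrt(21945) / 751995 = -0.30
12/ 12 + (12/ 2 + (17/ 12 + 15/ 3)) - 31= -17.58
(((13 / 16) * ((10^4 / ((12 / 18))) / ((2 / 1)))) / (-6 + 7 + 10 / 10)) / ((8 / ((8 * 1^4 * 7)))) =170625 / 8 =21328.12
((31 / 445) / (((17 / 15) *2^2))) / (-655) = -93 / 3964060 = -0.00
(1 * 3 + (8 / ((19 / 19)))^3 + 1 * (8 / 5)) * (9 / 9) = 2583 / 5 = 516.60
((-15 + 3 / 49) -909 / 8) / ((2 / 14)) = -50397 / 56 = -899.95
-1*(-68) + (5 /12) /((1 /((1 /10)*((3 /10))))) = 5441 /80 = 68.01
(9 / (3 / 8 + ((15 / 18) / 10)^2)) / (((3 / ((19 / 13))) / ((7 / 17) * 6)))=344736 / 12155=28.36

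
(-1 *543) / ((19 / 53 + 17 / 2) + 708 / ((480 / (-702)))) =191860 / 362729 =0.53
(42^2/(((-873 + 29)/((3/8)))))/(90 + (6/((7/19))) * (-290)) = 3087/18247280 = 0.00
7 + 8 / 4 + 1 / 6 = 55 / 6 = 9.17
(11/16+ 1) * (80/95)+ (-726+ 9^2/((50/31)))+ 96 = -549441/950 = -578.36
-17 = -17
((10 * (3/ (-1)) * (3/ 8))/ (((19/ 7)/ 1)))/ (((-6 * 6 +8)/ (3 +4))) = 315/ 304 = 1.04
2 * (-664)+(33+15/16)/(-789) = -5588405/4208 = -1328.04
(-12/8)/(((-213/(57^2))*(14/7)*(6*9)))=361/1704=0.21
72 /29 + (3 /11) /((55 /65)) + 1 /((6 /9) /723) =7630707 /7018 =1087.31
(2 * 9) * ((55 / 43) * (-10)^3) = -990000 / 43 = -23023.26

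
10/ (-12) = -5/ 6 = -0.83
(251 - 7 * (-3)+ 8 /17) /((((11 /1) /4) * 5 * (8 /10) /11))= 272.47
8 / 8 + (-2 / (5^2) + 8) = 223 / 25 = 8.92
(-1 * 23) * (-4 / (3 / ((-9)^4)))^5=1178342950171641099264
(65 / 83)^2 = 4225 / 6889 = 0.61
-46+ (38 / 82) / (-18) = -33967 / 738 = -46.03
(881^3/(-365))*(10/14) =-683797841/511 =-1338156.24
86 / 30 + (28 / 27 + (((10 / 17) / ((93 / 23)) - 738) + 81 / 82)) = -4276025597 / 5833890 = -732.96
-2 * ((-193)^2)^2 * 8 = -22199808016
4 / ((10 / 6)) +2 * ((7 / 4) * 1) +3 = 89 / 10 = 8.90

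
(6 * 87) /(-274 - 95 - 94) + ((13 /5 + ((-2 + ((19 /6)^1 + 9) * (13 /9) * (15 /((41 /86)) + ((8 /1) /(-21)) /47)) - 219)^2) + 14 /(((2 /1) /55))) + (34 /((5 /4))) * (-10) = 304564478051772824024 /2763634098229515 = 110204.34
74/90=37/45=0.82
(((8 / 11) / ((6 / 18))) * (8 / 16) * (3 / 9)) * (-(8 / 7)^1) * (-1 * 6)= 192 / 77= 2.49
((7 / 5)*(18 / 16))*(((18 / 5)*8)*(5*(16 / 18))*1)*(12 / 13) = 12096 / 65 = 186.09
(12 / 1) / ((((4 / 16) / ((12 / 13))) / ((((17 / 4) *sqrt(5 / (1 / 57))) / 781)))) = 2448 *sqrt(285) / 10153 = 4.07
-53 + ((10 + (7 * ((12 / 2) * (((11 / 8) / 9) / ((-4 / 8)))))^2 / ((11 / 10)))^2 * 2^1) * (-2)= -8269918 / 81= -102097.75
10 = 10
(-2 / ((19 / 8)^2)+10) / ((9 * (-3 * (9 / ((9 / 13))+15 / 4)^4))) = -891392 / 196412976387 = -0.00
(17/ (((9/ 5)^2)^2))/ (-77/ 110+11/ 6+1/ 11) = 584375/ 441774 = 1.32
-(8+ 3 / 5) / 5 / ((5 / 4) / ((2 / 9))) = -344 / 1125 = -0.31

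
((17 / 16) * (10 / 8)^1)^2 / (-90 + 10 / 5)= -0.02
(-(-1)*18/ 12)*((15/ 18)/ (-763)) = -5/ 3052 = -0.00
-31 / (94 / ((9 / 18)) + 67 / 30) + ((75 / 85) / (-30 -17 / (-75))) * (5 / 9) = -38870605 / 216643427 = -0.18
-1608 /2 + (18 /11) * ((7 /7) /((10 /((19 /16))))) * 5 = -141333 /176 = -803.03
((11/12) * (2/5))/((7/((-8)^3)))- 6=-3446/105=-32.82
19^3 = 6859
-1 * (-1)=1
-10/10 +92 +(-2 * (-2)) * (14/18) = 847/9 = 94.11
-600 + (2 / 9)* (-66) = -1844 / 3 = -614.67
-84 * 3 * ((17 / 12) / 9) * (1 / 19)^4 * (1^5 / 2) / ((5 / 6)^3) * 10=-8568 / 3258025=-0.00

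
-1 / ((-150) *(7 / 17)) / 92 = 17 / 96600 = 0.00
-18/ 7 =-2.57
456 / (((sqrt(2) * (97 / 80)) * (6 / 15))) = 45600 * sqrt(2) / 97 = 664.83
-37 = -37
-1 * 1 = -1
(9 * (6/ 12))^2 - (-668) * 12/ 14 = 16599/ 28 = 592.82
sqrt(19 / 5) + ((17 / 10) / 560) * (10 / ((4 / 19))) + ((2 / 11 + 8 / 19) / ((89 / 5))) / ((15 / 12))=7137083 / 41666240 + sqrt(95) / 5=2.12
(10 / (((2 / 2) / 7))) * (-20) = -1400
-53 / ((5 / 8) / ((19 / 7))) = -8056 / 35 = -230.17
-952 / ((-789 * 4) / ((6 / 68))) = 7 / 263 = 0.03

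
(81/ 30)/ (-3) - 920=-9209/ 10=-920.90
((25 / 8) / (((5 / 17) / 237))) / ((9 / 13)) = 87295 / 24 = 3637.29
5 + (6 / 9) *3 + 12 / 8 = 17 / 2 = 8.50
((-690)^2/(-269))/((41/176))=-83793600/11029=-7597.57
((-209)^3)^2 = 83344647990241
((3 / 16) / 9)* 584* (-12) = -146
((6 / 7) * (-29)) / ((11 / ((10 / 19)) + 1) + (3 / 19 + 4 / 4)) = -33060 / 30667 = -1.08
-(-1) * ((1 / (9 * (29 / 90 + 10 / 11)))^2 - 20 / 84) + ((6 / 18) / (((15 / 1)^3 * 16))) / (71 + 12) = -0.23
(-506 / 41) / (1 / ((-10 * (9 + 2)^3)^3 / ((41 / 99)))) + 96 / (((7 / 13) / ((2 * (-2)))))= 826833221422286448 / 11767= 70267121732156.58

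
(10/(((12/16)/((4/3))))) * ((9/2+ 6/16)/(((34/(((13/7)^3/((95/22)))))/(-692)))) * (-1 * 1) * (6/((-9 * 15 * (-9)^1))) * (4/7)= 6957002624/942260445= 7.38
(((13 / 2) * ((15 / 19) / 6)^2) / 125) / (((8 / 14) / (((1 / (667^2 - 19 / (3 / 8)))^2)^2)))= 81 / 2013166202690474807985100000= 0.00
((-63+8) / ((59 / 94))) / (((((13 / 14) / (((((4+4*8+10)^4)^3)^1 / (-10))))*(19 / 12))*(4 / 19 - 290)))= -3898197237079156737589248 / 2111551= -1846129805569061196.05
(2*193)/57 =386/57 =6.77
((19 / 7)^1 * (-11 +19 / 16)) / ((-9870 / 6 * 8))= 0.00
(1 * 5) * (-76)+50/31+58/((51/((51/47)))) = -549512/1457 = -377.15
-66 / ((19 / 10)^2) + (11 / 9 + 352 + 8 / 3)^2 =3703039849 / 29241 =126638.62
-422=-422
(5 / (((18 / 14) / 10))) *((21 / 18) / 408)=1225 / 11016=0.11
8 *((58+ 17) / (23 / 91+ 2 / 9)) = 491400 / 389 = 1263.24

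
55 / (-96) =-55 / 96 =-0.57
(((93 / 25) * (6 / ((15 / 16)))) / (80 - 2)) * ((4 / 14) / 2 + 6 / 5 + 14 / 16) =38502 / 56875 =0.68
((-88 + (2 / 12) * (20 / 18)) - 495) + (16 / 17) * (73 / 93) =-8282360 / 14229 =-582.08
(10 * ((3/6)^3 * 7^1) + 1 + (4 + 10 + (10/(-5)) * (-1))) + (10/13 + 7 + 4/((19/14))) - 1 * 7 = 29113/988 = 29.47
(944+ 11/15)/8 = 14171/120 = 118.09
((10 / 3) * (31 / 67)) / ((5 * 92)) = 31 / 9246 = 0.00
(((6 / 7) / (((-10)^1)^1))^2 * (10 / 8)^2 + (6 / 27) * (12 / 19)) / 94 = 0.00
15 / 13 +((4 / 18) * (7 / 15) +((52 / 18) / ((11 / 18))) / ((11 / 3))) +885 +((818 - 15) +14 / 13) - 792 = 191039597 / 212355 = 899.62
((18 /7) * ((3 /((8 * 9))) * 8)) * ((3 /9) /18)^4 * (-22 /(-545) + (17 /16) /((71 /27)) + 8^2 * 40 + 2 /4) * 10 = 1585531907 /614181403584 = 0.00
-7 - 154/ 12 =-119/ 6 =-19.83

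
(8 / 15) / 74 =4 / 555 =0.01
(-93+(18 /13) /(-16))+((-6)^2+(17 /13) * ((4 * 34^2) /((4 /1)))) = 151279 /104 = 1454.61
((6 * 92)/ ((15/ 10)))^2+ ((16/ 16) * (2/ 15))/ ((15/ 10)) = 6094084/ 45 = 135424.09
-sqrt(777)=-27.87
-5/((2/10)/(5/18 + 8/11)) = -4975/198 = -25.13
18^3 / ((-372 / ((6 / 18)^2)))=-54 / 31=-1.74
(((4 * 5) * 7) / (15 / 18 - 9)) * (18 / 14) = -1080 / 49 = -22.04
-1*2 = -2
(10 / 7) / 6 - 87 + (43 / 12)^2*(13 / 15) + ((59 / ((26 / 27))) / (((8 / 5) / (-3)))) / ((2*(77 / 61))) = -74834213 / 617760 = -121.14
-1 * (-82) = 82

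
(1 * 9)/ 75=3/ 25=0.12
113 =113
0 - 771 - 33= -804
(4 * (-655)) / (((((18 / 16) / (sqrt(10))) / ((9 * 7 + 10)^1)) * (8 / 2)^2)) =-95630 * sqrt(10) / 9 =-33600.96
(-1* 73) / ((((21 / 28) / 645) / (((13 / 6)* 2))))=-816140 / 3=-272046.67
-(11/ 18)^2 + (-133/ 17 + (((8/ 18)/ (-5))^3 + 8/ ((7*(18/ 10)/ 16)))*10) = 93.38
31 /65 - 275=-17844 /65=-274.52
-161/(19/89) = -14329/19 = -754.16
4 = 4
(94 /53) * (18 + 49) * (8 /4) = 12596 /53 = 237.66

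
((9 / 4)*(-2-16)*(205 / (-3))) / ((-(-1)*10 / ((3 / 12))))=1107 / 16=69.19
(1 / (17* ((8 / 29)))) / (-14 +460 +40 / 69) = 2001 / 4190704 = 0.00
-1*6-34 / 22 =-83 / 11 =-7.55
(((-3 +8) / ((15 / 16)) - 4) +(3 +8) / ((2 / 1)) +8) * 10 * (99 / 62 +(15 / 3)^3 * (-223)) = -769027195 / 186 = -4134554.81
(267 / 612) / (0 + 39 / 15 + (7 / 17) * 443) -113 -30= -26985371 / 188712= -143.00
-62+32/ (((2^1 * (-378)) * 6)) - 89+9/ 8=-679865/ 4536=-149.88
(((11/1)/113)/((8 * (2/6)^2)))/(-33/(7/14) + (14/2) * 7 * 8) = 99/294704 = 0.00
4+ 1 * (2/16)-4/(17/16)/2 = 305/136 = 2.24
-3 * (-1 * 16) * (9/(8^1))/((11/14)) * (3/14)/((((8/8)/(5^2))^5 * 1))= 1582031250/11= 143821022.73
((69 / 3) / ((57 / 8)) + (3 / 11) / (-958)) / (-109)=-1938821 / 65472594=-0.03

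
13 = 13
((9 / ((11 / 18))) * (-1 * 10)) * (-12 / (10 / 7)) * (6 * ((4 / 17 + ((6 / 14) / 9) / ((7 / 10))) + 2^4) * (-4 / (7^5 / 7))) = -633619584 / 3142909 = -201.60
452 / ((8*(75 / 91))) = 10283 / 150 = 68.55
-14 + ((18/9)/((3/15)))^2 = 86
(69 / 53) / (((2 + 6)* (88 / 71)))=4899 / 37312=0.13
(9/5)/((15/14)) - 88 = -2158/25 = -86.32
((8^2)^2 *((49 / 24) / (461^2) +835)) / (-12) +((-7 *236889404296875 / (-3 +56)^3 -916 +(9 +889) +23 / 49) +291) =-11138511800.31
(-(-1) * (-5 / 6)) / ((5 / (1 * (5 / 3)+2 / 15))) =-3 / 10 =-0.30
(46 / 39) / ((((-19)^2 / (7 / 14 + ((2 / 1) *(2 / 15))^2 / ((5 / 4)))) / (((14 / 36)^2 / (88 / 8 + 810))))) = 1412131 / 4213204105500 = 0.00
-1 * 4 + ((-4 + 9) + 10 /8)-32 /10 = -19 /20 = -0.95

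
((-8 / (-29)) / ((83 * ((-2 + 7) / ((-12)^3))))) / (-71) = 0.02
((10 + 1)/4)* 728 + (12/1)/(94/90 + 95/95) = 46181/23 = 2007.87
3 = 3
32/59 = 0.54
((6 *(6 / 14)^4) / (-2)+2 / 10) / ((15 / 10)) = 2372 / 36015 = 0.07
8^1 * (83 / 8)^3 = 571787 / 64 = 8934.17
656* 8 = 5248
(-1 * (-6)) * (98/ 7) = 84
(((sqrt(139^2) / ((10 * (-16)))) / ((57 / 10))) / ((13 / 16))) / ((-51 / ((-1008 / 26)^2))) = 3923136 / 709631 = 5.53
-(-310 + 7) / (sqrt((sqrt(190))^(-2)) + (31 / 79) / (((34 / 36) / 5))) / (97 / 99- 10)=-1123978590900 / 69427241497 + 54104059053 * sqrt(190) / 1319117588443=-15.62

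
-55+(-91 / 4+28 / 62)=-9585 / 124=-77.30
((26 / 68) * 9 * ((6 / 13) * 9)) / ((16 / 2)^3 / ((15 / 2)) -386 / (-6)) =405 / 3757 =0.11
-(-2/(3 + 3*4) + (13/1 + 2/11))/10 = -2153/1650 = -1.30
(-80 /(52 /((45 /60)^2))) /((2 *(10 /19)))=-171 /208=-0.82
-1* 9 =-9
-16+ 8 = -8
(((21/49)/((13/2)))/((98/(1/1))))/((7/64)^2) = 12288/218491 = 0.06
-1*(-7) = 7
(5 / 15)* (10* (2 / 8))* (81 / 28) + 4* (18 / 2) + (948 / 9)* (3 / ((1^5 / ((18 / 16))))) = 22059 / 56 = 393.91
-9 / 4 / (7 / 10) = -45 / 14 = -3.21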